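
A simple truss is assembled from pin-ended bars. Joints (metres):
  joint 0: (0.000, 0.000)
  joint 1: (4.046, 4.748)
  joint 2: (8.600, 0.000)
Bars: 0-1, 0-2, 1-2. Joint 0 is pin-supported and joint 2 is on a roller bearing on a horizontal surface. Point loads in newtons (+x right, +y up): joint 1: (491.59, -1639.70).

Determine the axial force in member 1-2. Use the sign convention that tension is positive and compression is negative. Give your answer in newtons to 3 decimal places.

N=3 nodes, M=3 members, R=3 reactions → 2N=6, M+R=6
member 0 (0-1): L=6.2381, (cx,cy)=(0.6486,0.7611)
member 1 (0-2): L=8.6000, (cx,cy)=(1.0000,0.0000)
member 2 (1-2): L=6.5789, (cx,cy)=(0.6922,-0.7217)
solve A·x = −loads:
  F[0-1] = -784.1939 N (compression)
  F[0-2] = +1000.2159 N (tension)
  F[1-2] = -1444.9623 N (compression)
  Rx@0 = -491.5900 N
  Ry@0 = +596.8749 N
  Ry@2 = +1042.8251 N

-1444.962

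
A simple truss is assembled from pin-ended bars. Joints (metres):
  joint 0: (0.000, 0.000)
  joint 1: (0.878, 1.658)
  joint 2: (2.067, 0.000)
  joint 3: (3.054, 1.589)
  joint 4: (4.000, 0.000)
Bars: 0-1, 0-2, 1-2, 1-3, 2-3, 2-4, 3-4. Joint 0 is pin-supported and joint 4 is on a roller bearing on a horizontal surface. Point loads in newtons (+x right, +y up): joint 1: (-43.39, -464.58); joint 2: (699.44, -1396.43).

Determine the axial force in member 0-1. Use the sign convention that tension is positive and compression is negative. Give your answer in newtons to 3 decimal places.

-1194.265

N=5 nodes, M=7 members, R=3 reactions → 2N=10, M+R=10
member 0 (0-1): L=1.8761, (cx,cy)=(0.4680,0.8837)
member 1 (0-2): L=2.0670, (cx,cy)=(1.0000,0.0000)
member 2 (1-2): L=2.0403, (cx,cy)=(0.5828,-0.8126)
member 3 (1-3): L=2.1771, (cx,cy)=(0.9995,-0.0317)
member 4 (2-3): L=1.8706, (cx,cy)=(0.5276,0.8495)
member 5 (2-4): L=1.9330, (cx,cy)=(1.0000,0.0000)
member 6 (3-4): L=1.8493, (cx,cy)=(0.5116,-0.8593)
solve A·x = −loads:
  F[0-1] = -1194.2646 N (compression)
  F[0-2] = +1214.9487 N (tension)
  F[1-2] = +764.5579 N (tension)
  F[1-3] = -961.5510 N (compression)
  F[2-3] = +912.4788 N (tension)
  F[2-4] = +479.6055 N (tension)
  F[3-4] = -937.5529 N (compression)
  Rx@0 = -656.0500 N
  Ry@0 = +1055.4146 N
  Ry@4 = +805.5954 N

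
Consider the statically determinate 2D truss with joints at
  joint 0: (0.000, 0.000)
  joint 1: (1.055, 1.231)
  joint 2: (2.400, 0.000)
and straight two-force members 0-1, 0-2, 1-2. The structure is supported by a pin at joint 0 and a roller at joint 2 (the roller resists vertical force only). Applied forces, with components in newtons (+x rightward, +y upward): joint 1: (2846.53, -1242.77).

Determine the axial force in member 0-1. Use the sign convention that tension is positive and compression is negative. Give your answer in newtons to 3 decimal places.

1005.615

N=3 nodes, M=3 members, R=3 reactions → 2N=6, M+R=6
member 0 (0-1): L=1.6212, (cx,cy)=(0.6507,0.7593)
member 1 (0-2): L=2.4000, (cx,cy)=(1.0000,0.0000)
member 2 (1-2): L=1.8233, (cx,cy)=(0.7377,-0.6752)
solve A·x = −loads:
  F[0-1] = +1005.6151 N (tension)
  F[0-2] = +2192.1355 N (tension)
  F[1-2] = -2971.6717 N (compression)
  Rx@0 = -2846.5300 N
  Ry@0 = -763.5637 N
  Ry@2 = +2006.3337 N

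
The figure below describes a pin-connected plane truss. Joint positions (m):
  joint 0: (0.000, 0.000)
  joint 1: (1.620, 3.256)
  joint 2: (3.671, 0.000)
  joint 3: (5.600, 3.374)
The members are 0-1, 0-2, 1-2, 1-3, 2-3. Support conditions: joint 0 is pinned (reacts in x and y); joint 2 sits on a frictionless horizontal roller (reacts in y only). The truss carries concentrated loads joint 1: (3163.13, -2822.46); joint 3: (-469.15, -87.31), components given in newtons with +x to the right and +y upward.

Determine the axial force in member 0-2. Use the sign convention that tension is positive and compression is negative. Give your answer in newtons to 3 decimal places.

2274.397

N=4 nodes, M=5 members, R=3 reactions → 2N=8, M+R=8
member 0 (0-1): L=3.6367, (cx,cy)=(0.4455,0.8953)
member 1 (0-2): L=3.6710, (cx,cy)=(1.0000,0.0000)
member 2 (1-2): L=3.8481, (cx,cy)=(0.5330,-0.8461)
member 3 (1-3): L=3.9817, (cx,cy)=(0.9996,0.0296)
member 4 (2-3): L=3.8865, (cx,cy)=(0.4963,0.8681)
solve A·x = −loads:
  F[0-1] = +941.9256 N (tension)
  F[0-2] = +2274.3965 N (tension)
  F[1-2] = -4347.3692 N (compression)
  F[1-3] = -426.6489 N (compression)
  F[2-3] = -86.0078 N (compression)
  Rx@0 = -2693.9800 N
  Ry@0 = -843.3110 N
  Ry@2 = +3753.0810 N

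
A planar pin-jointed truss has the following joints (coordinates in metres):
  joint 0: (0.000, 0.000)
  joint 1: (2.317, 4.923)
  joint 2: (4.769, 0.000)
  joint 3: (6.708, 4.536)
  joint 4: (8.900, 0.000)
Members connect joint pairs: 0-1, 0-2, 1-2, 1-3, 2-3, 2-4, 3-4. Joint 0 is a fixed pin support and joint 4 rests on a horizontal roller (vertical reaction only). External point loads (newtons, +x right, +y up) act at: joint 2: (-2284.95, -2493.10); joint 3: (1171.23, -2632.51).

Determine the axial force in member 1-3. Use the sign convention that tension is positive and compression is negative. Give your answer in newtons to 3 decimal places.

N=5 nodes, M=7 members, R=3 reactions → 2N=10, M+R=10
member 0 (0-1): L=5.4410, (cx,cy)=(0.4258,0.9048)
member 1 (0-2): L=4.7690, (cx,cy)=(1.0000,0.0000)
member 2 (1-2): L=5.4998, (cx,cy)=(0.4458,-0.8951)
member 3 (1-3): L=4.4080, (cx,cy)=(0.9961,-0.0878)
member 4 (2-3): L=4.9331, (cx,cy)=(0.3931,0.9195)
member 5 (2-4): L=4.1310, (cx,cy)=(1.0000,0.0000)
member 6 (3-4): L=5.0379, (cx,cy)=(0.4351,-0.9004)
solve A·x = −loads:
  F[0-1] = -1335.7951 N (compression)
  F[0-2] = -544.8833 N (compression)
  F[1-2] = +1470.8155 N (tension)
  F[1-3] = -1229.3190 N (compression)
  F[2-3] = +1279.5357 N (tension)
  F[2-4] = +1892.8642 N (tension)
  F[3-4] = -4350.3689 N (compression)
  Rx@0 = +1113.7200 N
  Ry@0 = +1208.6246 N
  Ry@4 = +3916.9854 N

-1229.319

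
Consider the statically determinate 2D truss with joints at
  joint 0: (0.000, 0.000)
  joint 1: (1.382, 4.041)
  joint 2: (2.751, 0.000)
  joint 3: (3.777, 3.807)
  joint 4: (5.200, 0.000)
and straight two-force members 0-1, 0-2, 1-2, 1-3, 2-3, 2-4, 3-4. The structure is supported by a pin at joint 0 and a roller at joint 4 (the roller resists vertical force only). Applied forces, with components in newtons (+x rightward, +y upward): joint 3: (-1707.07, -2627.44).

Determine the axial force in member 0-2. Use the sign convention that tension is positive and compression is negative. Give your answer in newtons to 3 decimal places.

N=5 nodes, M=7 members, R=3 reactions → 2N=10, M+R=10
member 0 (0-1): L=4.2708, (cx,cy)=(0.3236,0.9462)
member 1 (0-2): L=2.7510, (cx,cy)=(1.0000,0.0000)
member 2 (1-2): L=4.2666, (cx,cy)=(0.3209,-0.9471)
member 3 (1-3): L=2.4064, (cx,cy)=(0.9953,-0.0972)
member 4 (2-3): L=3.9428, (cx,cy)=(0.2602,0.9655)
member 5 (2-4): L=2.4490, (cx,cy)=(1.0000,0.0000)
member 6 (3-4): L=4.0643, (cx,cy)=(0.3501,-0.9367)
solve A·x = −loads:
  F[0-1] = -2080.7329 N (compression)
  F[0-2] = -1033.7575 N (compression)
  F[1-2] = +2221.6869 N (tension)
  F[1-3] = -1392.7738 N (compression)
  F[2-3] = -2179.2928 N (compression)
  F[2-4] = +246.1968 N (tension)
  F[3-4] = -703.1673 N (compression)
  Rx@0 = +1707.0700 N
  Ry@0 = +1968.7813 N
  Ry@4 = +658.6587 N

-1033.758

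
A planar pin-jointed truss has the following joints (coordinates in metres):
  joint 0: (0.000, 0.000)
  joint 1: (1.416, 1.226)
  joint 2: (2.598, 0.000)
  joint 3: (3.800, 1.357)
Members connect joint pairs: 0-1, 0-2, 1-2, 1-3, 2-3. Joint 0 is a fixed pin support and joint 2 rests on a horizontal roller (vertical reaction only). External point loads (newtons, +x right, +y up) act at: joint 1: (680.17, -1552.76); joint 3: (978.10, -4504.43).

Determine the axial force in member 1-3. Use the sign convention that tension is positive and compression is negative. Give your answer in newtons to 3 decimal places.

N=4 nodes, M=5 members, R=3 reactions → 2N=8, M+R=8
member 0 (0-1): L=1.8730, (cx,cy)=(0.7560,0.6546)
member 1 (0-2): L=2.5980, (cx,cy)=(1.0000,0.0000)
member 2 (1-2): L=1.7030, (cx,cy)=(0.6941,-0.7199)
member 3 (1-3): L=2.3876, (cx,cy)=(0.9985,0.0549)
member 4 (2-3): L=1.8128, (cx,cy)=(0.6631,0.7486)
solve A·x = −loads:
  F[0-1] = +3375.4391 N (tension)
  F[0-2] = -893.5825 N (compression)
  F[1-2] = -4827.3510 N (compression)
  F[1-3] = +5230.0819 N (tension)
  F[2-3] = -6400.7671 N (compression)
  Rx@0 = -1658.2700 N
  Ry@0 = -2209.4429 N
  Ry@2 = +8266.6329 N

5230.082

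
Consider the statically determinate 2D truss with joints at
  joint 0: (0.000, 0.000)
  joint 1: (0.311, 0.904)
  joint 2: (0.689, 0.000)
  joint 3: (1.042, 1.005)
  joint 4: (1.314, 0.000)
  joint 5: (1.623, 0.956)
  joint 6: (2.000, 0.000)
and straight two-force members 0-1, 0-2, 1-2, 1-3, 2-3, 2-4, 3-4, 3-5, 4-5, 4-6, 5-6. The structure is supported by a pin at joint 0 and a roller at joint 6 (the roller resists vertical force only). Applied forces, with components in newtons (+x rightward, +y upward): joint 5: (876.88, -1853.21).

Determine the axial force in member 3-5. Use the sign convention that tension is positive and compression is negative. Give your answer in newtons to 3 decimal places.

93.749

N=7 nodes, M=11 members, R=3 reactions → 2N=14, M+R=14
member 0 (0-1): L=0.9560, (cx,cy)=(0.3253,0.9456)
member 1 (0-2): L=0.6890, (cx,cy)=(1.0000,0.0000)
member 2 (1-2): L=0.9798, (cx,cy)=(0.3858,-0.9226)
member 3 (1-3): L=0.7379, (cx,cy)=(0.9906,0.1369)
member 4 (2-3): L=1.0652, (cx,cy)=(0.3314,0.9435)
member 5 (2-4): L=0.6250, (cx,cy)=(1.0000,0.0000)
member 6 (3-4): L=1.0412, (cx,cy)=(0.2612,-0.9653)
member 7 (3-5): L=0.5831, (cx,cy)=(0.9965,-0.0840)
member 8 (4-5): L=1.0047, (cx,cy)=(0.3076,0.9515)
member 9 (4-6): L=0.6860, (cx,cy)=(1.0000,0.0000)
member 10 (5-6): L=1.0277, (cx,cy)=(0.3669,-0.9303)
solve A·x = −loads:
  F[0-1] = +73.8347 N (tension)
  F[0-2] = +852.8606 N (tension)
  F[1-2] = -68.1425 N (compression)
  F[1-3] = +50.7850 N (tension)
  F[2-3] = +66.6331 N (tension)
  F[2-4] = +804.4910 N (tension)
  F[3-4] = -80.4925 N (compression)
  F[3-5] = +93.7491 N (tension)
  F[4-5] = +81.6549 N (tension)
  F[4-6] = +758.3491 N (tension)
  F[5-6] = -2067.1556 N (compression)
  Rx@0 = -876.8800 N
  Ry@0 = -69.8186 N
  Ry@6 = +1923.0286 N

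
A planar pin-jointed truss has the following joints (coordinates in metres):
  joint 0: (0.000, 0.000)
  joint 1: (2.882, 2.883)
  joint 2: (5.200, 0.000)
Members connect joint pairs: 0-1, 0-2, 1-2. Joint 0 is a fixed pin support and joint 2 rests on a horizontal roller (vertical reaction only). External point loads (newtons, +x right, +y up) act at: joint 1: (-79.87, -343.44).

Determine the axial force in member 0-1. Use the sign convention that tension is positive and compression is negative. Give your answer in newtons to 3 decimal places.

-279.084

N=3 nodes, M=3 members, R=3 reactions → 2N=6, M+R=6
member 0 (0-1): L=4.0765, (cx,cy)=(0.7070,0.7072)
member 1 (0-2): L=5.2000, (cx,cy)=(1.0000,0.0000)
member 2 (1-2): L=3.6993, (cx,cy)=(0.6266,-0.7793)
solve A·x = −loads:
  F[0-1] = -279.0845 N (compression)
  F[0-2] = +117.4383 N (tension)
  F[1-2] = -187.4199 N (compression)
  Rx@0 = +79.8700 N
  Ry@0 = +197.3768 N
  Ry@2 = +146.0632 N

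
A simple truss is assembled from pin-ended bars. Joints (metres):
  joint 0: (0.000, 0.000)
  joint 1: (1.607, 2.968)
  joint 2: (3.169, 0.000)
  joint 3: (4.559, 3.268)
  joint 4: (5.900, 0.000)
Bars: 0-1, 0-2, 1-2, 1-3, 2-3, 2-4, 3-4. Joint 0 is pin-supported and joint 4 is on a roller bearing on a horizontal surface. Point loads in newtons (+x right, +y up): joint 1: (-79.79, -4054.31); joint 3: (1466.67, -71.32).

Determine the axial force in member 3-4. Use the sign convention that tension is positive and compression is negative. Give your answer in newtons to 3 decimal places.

N=5 nodes, M=7 members, R=3 reactions → 2N=10, M+R=10
member 0 (0-1): L=3.3751, (cx,cy)=(0.4761,0.8794)
member 1 (0-2): L=3.1690, (cx,cy)=(1.0000,0.0000)
member 2 (1-2): L=3.3539, (cx,cy)=(0.4657,-0.8849)
member 3 (1-3): L=2.9672, (cx,cy)=(0.9949,0.1011)
member 4 (2-3): L=3.5513, (cx,cy)=(0.3914,0.9202)
member 5 (2-4): L=2.7310, (cx,cy)=(1.0000,0.0000)
member 6 (3-4): L=3.5324, (cx,cy)=(0.3796,-0.9251)
solve A·x = −loads:
  F[0-1] = -2494.9416 N (compression)
  F[0-2] = +2574.7976 N (tension)
  F[1-2] = -2116.2925 N (compression)
  F[1-3] = -123.1551 N (compression)
  F[2-3] = +2035.1377 N (tension)
  F[2-4] = +792.6350 N (tension)
  F[3-4] = -2087.9438 N (compression)
  Rx@0 = -1386.8800 N
  Ry@0 = +2193.9885 N
  Ry@4 = +1931.6415 N

-2087.944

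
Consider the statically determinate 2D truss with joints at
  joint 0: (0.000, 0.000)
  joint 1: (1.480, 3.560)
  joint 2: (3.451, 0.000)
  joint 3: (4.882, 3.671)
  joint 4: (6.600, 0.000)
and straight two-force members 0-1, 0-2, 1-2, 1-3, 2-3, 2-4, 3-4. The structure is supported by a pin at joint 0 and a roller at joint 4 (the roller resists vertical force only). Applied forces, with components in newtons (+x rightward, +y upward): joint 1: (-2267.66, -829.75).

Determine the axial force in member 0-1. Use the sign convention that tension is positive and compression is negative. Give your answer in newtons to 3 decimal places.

-2021.746

N=5 nodes, M=7 members, R=3 reactions → 2N=10, M+R=10
member 0 (0-1): L=3.8554, (cx,cy)=(0.3839,0.9234)
member 1 (0-2): L=3.4510, (cx,cy)=(1.0000,0.0000)
member 2 (1-2): L=4.0692, (cx,cy)=(0.4844,-0.8749)
member 3 (1-3): L=3.4038, (cx,cy)=(0.9995,0.0326)
member 4 (2-3): L=3.9401, (cx,cy)=(0.3632,0.9317)
member 5 (2-4): L=3.1490, (cx,cy)=(1.0000,0.0000)
member 6 (3-4): L=4.0531, (cx,cy)=(0.4239,-0.9057)
solve A·x = −loads:
  F[0-1] = -2021.7458 N (compression)
  F[0-2] = -1491.5551 N (compression)
  F[1-2] = +1219.0445 N (tension)
  F[1-3] = +901.5665 N (tension)
  F[2-3] = -1144.6620 N (compression)
  F[2-4] = -485.3534 N (compression)
  F[3-4] = +1145.0493 N (tension)
  Rx@0 = +2267.6600 N
  Ry@0 = +1866.8469 N
  Ry@4 = -1037.0969 N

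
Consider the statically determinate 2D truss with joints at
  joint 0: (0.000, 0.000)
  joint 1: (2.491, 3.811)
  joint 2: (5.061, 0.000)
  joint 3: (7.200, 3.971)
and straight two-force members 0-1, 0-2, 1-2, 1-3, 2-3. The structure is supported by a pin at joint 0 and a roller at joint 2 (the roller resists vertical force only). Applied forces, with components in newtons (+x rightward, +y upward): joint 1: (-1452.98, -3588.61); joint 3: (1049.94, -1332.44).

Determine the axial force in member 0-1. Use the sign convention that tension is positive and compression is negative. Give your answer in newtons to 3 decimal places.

-1827.209

N=4 nodes, M=5 members, R=3 reactions → 2N=8, M+R=8
member 0 (0-1): L=4.5529, (cx,cy)=(0.5471,0.8371)
member 1 (0-2): L=5.0610, (cx,cy)=(1.0000,0.0000)
member 2 (1-2): L=4.5966, (cx,cy)=(0.5591,-0.8291)
member 3 (1-3): L=4.7117, (cx,cy)=(0.9994,0.0340)
member 4 (2-3): L=4.5105, (cx,cy)=(0.4742,0.8804)
solve A·x = −loads:
  F[0-1] = -1827.2094 N (compression)
  F[0-2] = +596.6721 N (tension)
  F[1-2] = -2409.8161 N (compression)
  F[1-3] = +1801.6601 N (tension)
  F[2-3] = -1582.9404 N (compression)
  Rx@0 = +403.0400 N
  Ry@0 = +1529.4672 N
  Ry@2 = +3391.5828 N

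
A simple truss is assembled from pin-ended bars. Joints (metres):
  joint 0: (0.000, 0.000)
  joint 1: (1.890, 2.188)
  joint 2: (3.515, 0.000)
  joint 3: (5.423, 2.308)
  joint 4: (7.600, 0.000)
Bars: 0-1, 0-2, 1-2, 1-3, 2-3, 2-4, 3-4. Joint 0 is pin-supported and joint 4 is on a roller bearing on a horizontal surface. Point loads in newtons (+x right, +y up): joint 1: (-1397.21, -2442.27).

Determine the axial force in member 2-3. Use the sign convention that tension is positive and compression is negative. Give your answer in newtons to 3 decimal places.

N=5 nodes, M=7 members, R=3 reactions → 2N=10, M+R=10
member 0 (0-1): L=2.8913, (cx,cy)=(0.6537,0.7568)
member 1 (0-2): L=3.5150, (cx,cy)=(1.0000,0.0000)
member 2 (1-2): L=2.7254, (cx,cy)=(0.5962,-0.8028)
member 3 (1-3): L=3.5350, (cx,cy)=(0.9994,0.0339)
member 4 (2-3): L=2.9945, (cx,cy)=(0.6372,0.7707)
member 5 (2-4): L=4.0850, (cx,cy)=(1.0000,0.0000)
member 6 (3-4): L=3.1727, (cx,cy)=(0.6862,-0.7275)
solve A·x = −loads:
  F[0-1] = -2956.2386 N (compression)
  F[0-2] = +535.2592 N (tension)
  F[1-2] = -271.2861 N (compression)
  F[1-3] = -373.7240 N (compression)
  F[2-3] = +282.5762 N (tension)
  F[2-4] = +193.4630 N (tension)
  F[3-4] = -281.9501 N (compression)
  Rx@0 = +1397.2100 N
  Ry@0 = +2237.1654 N
  Ry@4 = +205.1046 N

282.576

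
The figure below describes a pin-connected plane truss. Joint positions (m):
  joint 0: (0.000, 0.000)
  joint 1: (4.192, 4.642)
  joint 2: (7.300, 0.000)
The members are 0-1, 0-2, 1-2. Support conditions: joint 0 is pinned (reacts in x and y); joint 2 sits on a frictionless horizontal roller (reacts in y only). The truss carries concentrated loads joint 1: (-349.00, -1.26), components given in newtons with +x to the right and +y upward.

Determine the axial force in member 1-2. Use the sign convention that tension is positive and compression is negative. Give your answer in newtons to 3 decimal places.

266.205

N=3 nodes, M=3 members, R=3 reactions → 2N=6, M+R=6
member 0 (0-1): L=6.2547, (cx,cy)=(0.6702,0.7422)
member 1 (0-2): L=7.3000, (cx,cy)=(1.0000,0.0000)
member 2 (1-2): L=5.5864, (cx,cy)=(0.5564,-0.8309)
solve A·x = −loads:
  F[0-1] = -299.7480 N (compression)
  F[0-2] = -148.1035 N (compression)
  F[1-2] = +266.2049 N (tension)
  Rx@0 = +349.0000 N
  Ry@0 = +222.4622 N
  Ry@2 = -221.2022 N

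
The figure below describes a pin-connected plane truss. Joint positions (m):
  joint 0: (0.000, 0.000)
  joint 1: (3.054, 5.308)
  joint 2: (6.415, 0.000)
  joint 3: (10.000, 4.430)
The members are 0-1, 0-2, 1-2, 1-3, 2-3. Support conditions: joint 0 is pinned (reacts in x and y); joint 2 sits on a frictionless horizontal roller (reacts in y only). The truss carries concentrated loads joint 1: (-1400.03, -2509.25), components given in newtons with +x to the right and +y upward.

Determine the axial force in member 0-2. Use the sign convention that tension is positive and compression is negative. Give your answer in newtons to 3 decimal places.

22.889

N=4 nodes, M=5 members, R=3 reactions → 2N=8, M+R=8
member 0 (0-1): L=6.1239, (cx,cy)=(0.4987,0.8668)
member 1 (0-2): L=6.4150, (cx,cy)=(1.0000,0.0000)
member 2 (1-2): L=6.2826, (cx,cy)=(0.5350,-0.8449)
member 3 (1-3): L=7.0013, (cx,cy)=(0.9921,-0.1254)
member 4 (2-3): L=5.6989, (cx,cy)=(0.6291,0.7773)
solve A·x = −loads:
  F[0-1] = -2853.2316 N (compression)
  F[0-2] = +22.8888 N (tension)
  F[1-2] = -42.7853 N (compression)
  F[1-3] = -0.0000 N (tension)
  F[2-3] = +0.0000 N (tension)
  Rx@0 = +1400.0300 N
  Ry@0 = +2473.1019 N
  Ry@2 = +36.1481 N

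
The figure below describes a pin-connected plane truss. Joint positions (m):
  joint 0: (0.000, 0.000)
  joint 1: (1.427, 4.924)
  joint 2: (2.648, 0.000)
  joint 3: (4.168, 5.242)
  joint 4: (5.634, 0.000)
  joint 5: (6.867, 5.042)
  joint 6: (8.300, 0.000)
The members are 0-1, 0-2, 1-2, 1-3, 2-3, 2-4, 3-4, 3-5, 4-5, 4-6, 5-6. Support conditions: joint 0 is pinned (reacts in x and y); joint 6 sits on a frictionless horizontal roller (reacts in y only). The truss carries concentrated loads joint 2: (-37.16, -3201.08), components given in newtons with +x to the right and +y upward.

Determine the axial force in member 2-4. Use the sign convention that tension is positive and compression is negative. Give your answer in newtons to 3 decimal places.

N=7 nodes, M=11 members, R=3 reactions → 2N=14, M+R=14
member 0 (0-1): L=5.1266, (cx,cy)=(0.2784,0.9605)
member 1 (0-2): L=2.6480, (cx,cy)=(1.0000,0.0000)
member 2 (1-2): L=5.0731, (cx,cy)=(0.2407,-0.9706)
member 3 (1-3): L=2.7594, (cx,cy)=(0.9933,0.1152)
member 4 (2-3): L=5.4579, (cx,cy)=(0.2785,0.9604)
member 5 (2-4): L=2.9860, (cx,cy)=(1.0000,0.0000)
member 6 (3-4): L=5.4431, (cx,cy)=(0.2693,-0.9630)
member 7 (3-5): L=2.7064, (cx,cy)=(0.9973,-0.0739)
member 8 (4-5): L=5.1906, (cx,cy)=(0.2375,0.9714)
member 9 (4-6): L=2.6660, (cx,cy)=(1.0000,0.0000)
member 10 (5-6): L=5.2417, (cx,cy)=(0.2734,-0.9619)
solve A·x = −loads:
  F[0-1] = -2269.5127 N (compression)
  F[0-2] = +594.5628 N (tension)
  F[1-2] = +2109.6367 N (tension)
  F[1-3] = -1147.1129 N (compression)
  F[2-3] = +1200.9699 N (tension)
  F[2-4] = +805.0071 N (tension)
  F[3-4] = -1019.6353 N (compression)
  F[3-5] = -531.8429 N (compression)
  F[4-5] = +1010.8931 N (tension)
  F[4-6] = +290.2550 N (tension)
  F[5-6] = -1061.7064 N (compression)
  Rx@0 = +37.1600 N
  Ry@0 = +2179.8198 N
  Ry@6 = +1021.2602 N

805.007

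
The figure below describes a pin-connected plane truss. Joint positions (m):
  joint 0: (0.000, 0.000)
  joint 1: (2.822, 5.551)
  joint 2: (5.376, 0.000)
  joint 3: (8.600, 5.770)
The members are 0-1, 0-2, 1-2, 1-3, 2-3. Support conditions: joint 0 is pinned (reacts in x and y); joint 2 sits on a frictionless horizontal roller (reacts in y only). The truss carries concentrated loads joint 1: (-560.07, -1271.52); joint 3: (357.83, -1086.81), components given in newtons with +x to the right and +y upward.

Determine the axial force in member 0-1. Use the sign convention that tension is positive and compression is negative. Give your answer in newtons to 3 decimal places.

-164.401

N=4 nodes, M=5 members, R=3 reactions → 2N=8, M+R=8
member 0 (0-1): L=6.2271, (cx,cy)=(0.4532,0.8914)
member 1 (0-2): L=5.3760, (cx,cy)=(1.0000,0.0000)
member 2 (1-2): L=6.1104, (cx,cy)=(0.4180,-0.9085)
member 3 (1-3): L=5.7821, (cx,cy)=(0.9993,0.0379)
member 4 (2-3): L=6.6096, (cx,cy)=(0.4878,0.8730)
solve A·x = −loads:
  F[0-1] = -164.4013 N (compression)
  F[0-2] = -127.7371 N (compression)
  F[1-2] = -1197.1937 N (compression)
  F[1-3] = +986.6763 N (tension)
  F[2-3] = -1287.7654 N (compression)
  Rx@0 = +202.2400 N
  Ry@0 = +146.5506 N
  Ry@2 = +2211.7794 N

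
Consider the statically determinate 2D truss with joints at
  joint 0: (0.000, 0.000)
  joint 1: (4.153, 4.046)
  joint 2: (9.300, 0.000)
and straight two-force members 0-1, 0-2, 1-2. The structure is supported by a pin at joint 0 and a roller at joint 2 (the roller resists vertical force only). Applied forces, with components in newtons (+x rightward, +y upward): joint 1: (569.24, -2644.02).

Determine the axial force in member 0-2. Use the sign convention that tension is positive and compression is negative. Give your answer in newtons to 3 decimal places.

N=3 nodes, M=3 members, R=3 reactions → 2N=6, M+R=6
member 0 (0-1): L=5.7981, (cx,cy)=(0.7163,0.6978)
member 1 (0-2): L=9.3000, (cx,cy)=(1.0000,0.0000)
member 2 (1-2): L=6.5469, (cx,cy)=(0.7862,-0.6180)
solve A·x = −loads:
  F[0-1] = -1742.0822 N (compression)
  F[0-2] = +1817.0479 N (tension)
  F[1-2] = -2311.2505 N (compression)
  Rx@0 = -569.2400 N
  Ry@0 = +1215.6587 N
  Ry@2 = +1428.3613 N

1817.048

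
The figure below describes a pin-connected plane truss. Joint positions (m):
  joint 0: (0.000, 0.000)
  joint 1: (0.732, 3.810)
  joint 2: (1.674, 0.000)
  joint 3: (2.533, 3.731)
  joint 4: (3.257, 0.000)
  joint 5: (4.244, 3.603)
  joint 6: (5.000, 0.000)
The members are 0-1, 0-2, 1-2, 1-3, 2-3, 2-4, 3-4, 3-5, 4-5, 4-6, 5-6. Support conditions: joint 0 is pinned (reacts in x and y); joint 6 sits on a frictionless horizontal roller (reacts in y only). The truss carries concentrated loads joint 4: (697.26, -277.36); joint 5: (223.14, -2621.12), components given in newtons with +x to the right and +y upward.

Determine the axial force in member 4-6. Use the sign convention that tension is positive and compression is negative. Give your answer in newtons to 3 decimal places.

N=7 nodes, M=11 members, R=3 reactions → 2N=14, M+R=14
member 0 (0-1): L=3.8797, (cx,cy)=(0.1887,0.9820)
member 1 (0-2): L=1.6740, (cx,cy)=(1.0000,0.0000)
member 2 (1-2): L=3.9247, (cx,cy)=(0.2400,-0.9708)
member 3 (1-3): L=1.8027, (cx,cy)=(0.9990,-0.0438)
member 4 (2-3): L=3.8286, (cx,cy)=(0.2244,0.9745)
member 5 (2-4): L=1.5830, (cx,cy)=(1.0000,0.0000)
member 6 (3-4): L=3.8006, (cx,cy)=(0.1905,-0.9817)
member 7 (3-5): L=1.7158, (cx,cy)=(0.9972,-0.0746)
member 8 (4-5): L=3.7357, (cx,cy)=(0.2642,0.9645)
member 9 (4-6): L=1.7430, (cx,cy)=(1.0000,0.0000)
member 10 (5-6): L=3.6815, (cx,cy)=(0.2054,-0.9787)
solve A·x = −loads:
  F[0-1] = -338.2821 N (compression)
  F[0-2] = +984.2255 N (tension)
  F[1-2] = +348.8772 N (tension)
  F[1-3] = -147.7038 N (compression)
  F[2-3] = -347.5394 N (compression)
  F[2-4] = +1145.9370 N (tension)
  F[3-4] = +360.8285 N (tension)
  F[3-5] = -295.0959 N (compression)
  F[4-5] = -79.6927 N (compression)
  F[4-6] = +538.4687 N (tension)
  F[5-6] = -2622.1573 N (compression)
  Rx@0 = -920.4000 N
  Ry@0 = +332.2064 N
  Ry@6 = +2566.2736 N

538.469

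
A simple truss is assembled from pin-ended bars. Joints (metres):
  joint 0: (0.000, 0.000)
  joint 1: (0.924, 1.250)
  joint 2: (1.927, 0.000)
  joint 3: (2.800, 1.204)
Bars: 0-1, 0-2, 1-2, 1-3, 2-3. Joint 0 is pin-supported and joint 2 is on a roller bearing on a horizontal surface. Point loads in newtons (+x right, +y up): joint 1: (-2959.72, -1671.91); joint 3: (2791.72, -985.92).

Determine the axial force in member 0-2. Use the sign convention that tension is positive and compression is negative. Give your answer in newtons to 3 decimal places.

N=4 nodes, M=5 members, R=3 reactions → 2N=8, M+R=8
member 0 (0-1): L=1.5544, (cx,cy)=(0.5944,0.8041)
member 1 (0-2): L=1.9270, (cx,cy)=(1.0000,0.0000)
member 2 (1-2): L=1.6027, (cx,cy)=(0.6258,-0.7800)
member 3 (1-3): L=1.8766, (cx,cy)=(0.9997,-0.0245)
member 4 (2-3): L=1.4872, (cx,cy)=(0.5870,0.8096)
solve A·x = −loads:
  F[0-1] = -745.1212 N (compression)
  F[0-2] = +274.9203 N (tension)
  F[1-2] = -1483.6780 N (compression)
  F[1-3] = +3446.3740 N (tension)
  F[2-3] = -1113.4676 N (compression)
  Rx@0 = +168.0000 N
  Ry@0 = +599.1887 N
  Ry@2 = +2058.6413 N

274.920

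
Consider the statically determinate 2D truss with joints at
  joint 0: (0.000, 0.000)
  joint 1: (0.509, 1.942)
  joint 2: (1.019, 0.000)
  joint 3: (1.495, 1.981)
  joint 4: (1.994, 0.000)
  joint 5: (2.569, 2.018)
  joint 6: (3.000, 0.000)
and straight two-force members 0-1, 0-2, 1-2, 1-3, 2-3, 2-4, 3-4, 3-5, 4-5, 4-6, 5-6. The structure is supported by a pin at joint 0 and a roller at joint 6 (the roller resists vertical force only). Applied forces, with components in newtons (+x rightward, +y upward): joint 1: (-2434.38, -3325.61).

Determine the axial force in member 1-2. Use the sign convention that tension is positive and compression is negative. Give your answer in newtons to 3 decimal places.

1087.679

N=7 nodes, M=11 members, R=3 reactions → 2N=14, M+R=14
member 0 (0-1): L=2.0076, (cx,cy)=(0.2535,0.9673)
member 1 (0-2): L=1.0190, (cx,cy)=(1.0000,0.0000)
member 2 (1-2): L=2.0079, (cx,cy)=(0.2540,-0.9672)
member 3 (1-3): L=0.9868, (cx,cy)=(0.9992,0.0395)
member 4 (2-3): L=2.0374, (cx,cy)=(0.2336,0.9723)
member 5 (2-4): L=0.9750, (cx,cy)=(1.0000,0.0000)
member 6 (3-4): L=2.0429, (cx,cy)=(0.2443,-0.9697)
member 7 (3-5): L=1.0746, (cx,cy)=(0.9994,0.0344)
member 8 (4-5): L=2.0983, (cx,cy)=(0.2740,0.9617)
member 9 (4-6): L=1.0060, (cx,cy)=(1.0000,0.0000)
member 10 (5-6): L=2.0635, (cx,cy)=(0.2089,-0.9779)
solve A·x = −loads:
  F[0-1] = -4483.7227 N (compression)
  F[0-2] = -1297.5906 N (compression)
  F[1-2] = +1087.6792 N (tension)
  F[1-3] = +1022.1154 N (tension)
  F[2-3] = -1081.9502 N (compression)
  F[2-4] = -768.5378 N (compression)
  F[3-4] = +1061.3038 N (tension)
  F[3-5] = +509.6027 N (tension)
  F[4-5] = -1070.1184 N (compression)
  F[4-6] = -216.0575 N (compression)
  F[5-6] = +1034.4254 N (tension)
  Rx@0 = +2434.3800 N
  Ry@0 = +4337.2202 N
  Ry@6 = -1011.6102 N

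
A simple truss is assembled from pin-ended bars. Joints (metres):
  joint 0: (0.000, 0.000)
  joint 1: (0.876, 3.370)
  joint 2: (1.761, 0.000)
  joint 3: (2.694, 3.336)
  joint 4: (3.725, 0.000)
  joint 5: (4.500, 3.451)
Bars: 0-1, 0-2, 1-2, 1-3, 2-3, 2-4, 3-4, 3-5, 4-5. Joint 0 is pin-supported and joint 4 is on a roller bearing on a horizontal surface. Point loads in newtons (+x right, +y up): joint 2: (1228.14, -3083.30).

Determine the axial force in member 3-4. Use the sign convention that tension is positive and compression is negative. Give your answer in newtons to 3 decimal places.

N=6 nodes, M=9 members, R=3 reactions → 2N=12, M+R=12
member 0 (0-1): L=3.4820, (cx,cy)=(0.2516,0.9678)
member 1 (0-2): L=1.7610, (cx,cy)=(1.0000,0.0000)
member 2 (1-2): L=3.4843, (cx,cy)=(0.2540,-0.9672)
member 3 (1-3): L=1.8183, (cx,cy)=(0.9998,-0.0187)
member 4 (2-3): L=3.4640, (cx,cy)=(0.2693,0.9630)
member 5 (2-4): L=1.9640, (cx,cy)=(1.0000,0.0000)
member 6 (3-4): L=3.4917, (cx,cy)=(0.2953,-0.9554)
member 7 (3-5): L=1.8097, (cx,cy)=(0.9980,0.0635)
member 8 (4-5): L=3.5370, (cx,cy)=(0.2191,0.9757)
solve A·x = −loads:
  F[0-1] = -1679.6895 N (compression)
  F[0-2] = +1650.7164 N (tension)
  F[1-2] = +1697.2938 N (tension)
  F[1-3] = -853.8363 N (compression)
  F[2-3] = +1496.9911 N (tension)
  F[2-4] = +450.4862 N (tension)
  F[3-4] = -1525.6600 N (compression)
  F[3-5] = -0.0000 N (compression)
  F[4-5] = -0.0000 N (compression)
  Rx@0 = -1228.1400 N
  Ry@0 = +1625.6648 N
  Ry@4 = +1457.6352 N

-1525.660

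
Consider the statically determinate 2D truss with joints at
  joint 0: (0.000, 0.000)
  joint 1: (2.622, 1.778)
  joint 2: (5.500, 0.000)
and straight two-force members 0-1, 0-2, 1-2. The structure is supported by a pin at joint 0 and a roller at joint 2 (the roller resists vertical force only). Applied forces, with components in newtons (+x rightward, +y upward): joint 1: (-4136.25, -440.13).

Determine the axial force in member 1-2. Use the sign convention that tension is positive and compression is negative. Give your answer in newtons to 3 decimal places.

N=3 nodes, M=3 members, R=3 reactions → 2N=6, M+R=6
member 0 (0-1): L=3.1680, (cx,cy)=(0.8277,0.5612)
member 1 (0-2): L=5.5000, (cx,cy)=(1.0000,0.0000)
member 2 (1-2): L=3.3829, (cx,cy)=(0.8507,-0.5256)
solve A·x = −loads:
  F[0-1] = -2792.8298 N (compression)
  F[0-2] = -1824.7537 N (compression)
  F[1-2] = +2144.8927 N (tension)
  Rx@0 = +4136.2500 N
  Ry@0 = +1567.4448 N
  Ry@2 = -1127.3148 N

2144.893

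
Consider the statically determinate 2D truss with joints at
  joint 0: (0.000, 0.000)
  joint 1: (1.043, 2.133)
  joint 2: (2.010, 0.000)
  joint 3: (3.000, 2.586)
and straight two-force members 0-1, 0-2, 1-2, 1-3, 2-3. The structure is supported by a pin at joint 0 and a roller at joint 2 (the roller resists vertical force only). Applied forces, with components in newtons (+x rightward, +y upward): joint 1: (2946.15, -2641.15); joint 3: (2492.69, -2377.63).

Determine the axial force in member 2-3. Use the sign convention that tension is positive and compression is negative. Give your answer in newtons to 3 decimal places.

-3471.364

N=4 nodes, M=5 members, R=3 reactions → 2N=8, M+R=8
member 0 (0-1): L=2.3744, (cx,cy)=(0.4393,0.8984)
member 1 (0-2): L=2.0100, (cx,cy)=(1.0000,0.0000)
member 2 (1-2): L=2.3420, (cx,cy)=(0.4129,-0.9108)
member 3 (1-3): L=2.0087, (cx,cy)=(0.9742,0.2255)
member 4 (2-3): L=2.7690, (cx,cy)=(0.3575,0.9339)
solve A·x = −loads:
  F[0-1] = +6939.2451 N (tension)
  F[0-2] = +2390.5815 N (tension)
  F[1-2] = -8795.5177 N (compression)
  F[1-3] = +3832.5209 N (tension)
  F[2-3] = -3471.3637 N (compression)
  Rx@0 = -5438.8400 N
  Ry@0 = -6233.8786 N
  Ry@2 = +11252.6586 N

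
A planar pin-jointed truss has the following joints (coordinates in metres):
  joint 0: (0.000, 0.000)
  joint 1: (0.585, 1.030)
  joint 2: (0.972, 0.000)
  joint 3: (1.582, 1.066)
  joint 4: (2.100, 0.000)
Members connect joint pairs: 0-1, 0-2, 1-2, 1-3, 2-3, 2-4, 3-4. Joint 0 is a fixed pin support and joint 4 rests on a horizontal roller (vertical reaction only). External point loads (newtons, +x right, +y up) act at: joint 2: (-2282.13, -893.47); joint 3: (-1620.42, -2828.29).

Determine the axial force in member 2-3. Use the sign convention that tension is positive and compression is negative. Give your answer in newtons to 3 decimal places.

-1197.556

N=5 nodes, M=7 members, R=3 reactions → 2N=10, M+R=10
member 0 (0-1): L=1.1845, (cx,cy)=(0.4939,0.8695)
member 1 (0-2): L=0.9720, (cx,cy)=(1.0000,0.0000)
member 2 (1-2): L=1.1003, (cx,cy)=(0.3517,-0.9361)
member 3 (1-3): L=0.9976, (cx,cy)=(0.9993,0.0361)
member 4 (2-3): L=1.2282, (cx,cy)=(0.4967,0.8679)
member 5 (2-4): L=1.1280, (cx,cy)=(1.0000,0.0000)
member 6 (3-4): L=1.1852, (cx,cy)=(0.4371,-0.8994)
solve A·x = −loads:
  F[0-1] = -2300.2097 N (compression)
  F[0-2] = -2766.5584 N (compression)
  F[1-2] = +2064.8113 N (tension)
  F[1-3] = -1863.4426 N (compression)
  F[2-3] = -1197.5565 N (compression)
  F[2-4] = +836.5933 N (tension)
  F[3-4] = -1914.1384 N (compression)
  Rx@0 = +3902.5500 N
  Ry@0 = +2000.1220 N
  Ry@4 = +1721.6380 N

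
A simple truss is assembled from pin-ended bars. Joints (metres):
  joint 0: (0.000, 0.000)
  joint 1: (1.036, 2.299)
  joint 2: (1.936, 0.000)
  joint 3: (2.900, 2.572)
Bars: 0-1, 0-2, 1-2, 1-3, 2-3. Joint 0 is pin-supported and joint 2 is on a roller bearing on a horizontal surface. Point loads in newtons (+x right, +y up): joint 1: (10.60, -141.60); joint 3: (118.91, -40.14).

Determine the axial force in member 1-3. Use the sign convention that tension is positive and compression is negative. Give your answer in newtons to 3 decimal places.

N=4 nodes, M=5 members, R=3 reactions → 2N=8, M+R=8
member 0 (0-1): L=2.5216, (cx,cy)=(0.4108,0.9117)
member 1 (0-2): L=1.9360, (cx,cy)=(1.0000,0.0000)
member 2 (1-2): L=2.4689, (cx,cy)=(0.3645,-0.9312)
member 3 (1-3): L=1.8839, (cx,cy)=(0.9894,0.1449)
member 4 (2-3): L=2.7467, (cx,cy)=(0.3510,0.9364)
solve A·x = −loads:
  F[0-1] = +136.8001 N (tension)
  F[0-2] = +73.3066 N (tension)
  F[1-2] = -263.7092 N (compression)
  F[1-3] = +143.2471 N (tension)
  F[2-3] = -65.0354 N (compression)
  Rx@0 = -129.5100 N
  Ry@0 = -124.7215 N
  Ry@2 = +306.4615 N

143.247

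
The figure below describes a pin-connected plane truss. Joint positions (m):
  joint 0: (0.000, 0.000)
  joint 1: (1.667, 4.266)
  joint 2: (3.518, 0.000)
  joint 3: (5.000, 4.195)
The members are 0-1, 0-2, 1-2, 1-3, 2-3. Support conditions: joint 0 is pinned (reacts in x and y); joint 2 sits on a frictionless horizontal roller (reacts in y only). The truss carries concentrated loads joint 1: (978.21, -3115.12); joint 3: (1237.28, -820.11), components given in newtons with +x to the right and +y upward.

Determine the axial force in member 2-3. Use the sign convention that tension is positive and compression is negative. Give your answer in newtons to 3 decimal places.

-835.542

N=4 nodes, M=5 members, R=3 reactions → 2N=8, M+R=8
member 0 (0-1): L=4.5801, (cx,cy)=(0.3640,0.9314)
member 1 (0-2): L=3.5180, (cx,cy)=(1.0000,0.0000)
member 2 (1-2): L=4.6503, (cx,cy)=(0.3980,-0.9174)
member 3 (1-3): L=3.3338, (cx,cy)=(0.9998,-0.0213)
member 4 (2-3): L=4.4491, (cx,cy)=(0.3331,0.9429)
solve A·x = −loads:
  F[0-1] = +1468.7738 N (tension)
  F[0-2] = +1680.9107 N (tension)
  F[1-2] = -4922.1740 N (compression)
  F[1-3] = +1515.9447 N (tension)
  F[2-3] = -835.5417 N (compression)
  Rx@0 = -2215.4900 N
  Ry@0 = -1368.0356 N
  Ry@2 = +5303.2656 N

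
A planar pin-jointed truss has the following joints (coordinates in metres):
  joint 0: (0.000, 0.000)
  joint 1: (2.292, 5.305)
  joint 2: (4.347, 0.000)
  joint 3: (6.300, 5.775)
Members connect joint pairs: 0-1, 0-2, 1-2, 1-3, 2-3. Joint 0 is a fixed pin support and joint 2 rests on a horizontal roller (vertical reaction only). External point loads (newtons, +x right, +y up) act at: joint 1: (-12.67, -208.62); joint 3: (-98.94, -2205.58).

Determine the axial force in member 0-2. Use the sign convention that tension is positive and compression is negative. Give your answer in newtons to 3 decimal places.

N=4 nodes, M=5 members, R=3 reactions → 2N=8, M+R=8
member 0 (0-1): L=5.7790, (cx,cy)=(0.3966,0.9180)
member 1 (0-2): L=4.3470, (cx,cy)=(1.0000,0.0000)
member 2 (1-2): L=5.6891, (cx,cy)=(0.3612,-0.9325)
member 3 (1-3): L=4.0355, (cx,cy)=(0.9932,0.1165)
member 4 (2-3): L=6.0963, (cx,cy)=(0.3204,0.9473)
solve A·x = −loads:
  F[0-1] = +811.9787 N (tension)
  F[0-2] = -433.6503 N (compression)
  F[1-2] = -938.3645 N (compression)
  F[1-3] = +678.2785 N (tension)
  F[2-3] = -2411.6816 N (compression)
  Rx@0 = +111.6100 N
  Ry@0 = -745.3855 N
  Ry@2 = +3159.5855 N

-433.650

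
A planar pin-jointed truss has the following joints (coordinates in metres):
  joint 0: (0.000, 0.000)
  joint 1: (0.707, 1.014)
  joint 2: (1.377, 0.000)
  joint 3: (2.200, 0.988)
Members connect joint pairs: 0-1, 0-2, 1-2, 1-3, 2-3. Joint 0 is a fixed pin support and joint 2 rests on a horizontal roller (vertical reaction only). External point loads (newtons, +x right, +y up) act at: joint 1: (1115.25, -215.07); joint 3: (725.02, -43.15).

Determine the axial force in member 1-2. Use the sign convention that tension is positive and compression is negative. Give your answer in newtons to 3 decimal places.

-1786.758

N=4 nodes, M=5 members, R=3 reactions → 2N=8, M+R=8
member 0 (0-1): L=1.2361, (cx,cy)=(0.5719,0.8203)
member 1 (0-2): L=1.3770, (cx,cy)=(1.0000,0.0000)
member 2 (1-2): L=1.2154, (cx,cy)=(0.5513,-0.8343)
member 3 (1-3): L=1.4932, (cx,cy)=(0.9998,-0.0174)
member 4 (2-3): L=1.2859, (cx,cy)=(0.6400,0.7683)
solve A·x = −loads:
  F[0-1] = +1539.2018 N (tension)
  F[0-2] = +959.9372 N (tension)
  F[1-2] = -1786.7583 N (compression)
  F[1-3] = +750.1966 N (tension)
  F[2-3] = -39.1588 N (compression)
  Rx@0 = -1840.2700 N
  Ry@0 = -1262.5990 N
  Ry@2 = +1520.8190 N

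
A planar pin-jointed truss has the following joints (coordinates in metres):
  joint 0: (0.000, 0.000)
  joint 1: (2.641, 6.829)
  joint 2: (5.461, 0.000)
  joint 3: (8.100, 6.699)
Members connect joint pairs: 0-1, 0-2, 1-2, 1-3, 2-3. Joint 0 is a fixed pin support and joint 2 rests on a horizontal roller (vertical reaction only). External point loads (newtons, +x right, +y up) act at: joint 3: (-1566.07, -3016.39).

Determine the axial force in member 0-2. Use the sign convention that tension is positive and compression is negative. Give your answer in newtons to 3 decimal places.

N=4 nodes, M=5 members, R=3 reactions → 2N=8, M+R=8
member 0 (0-1): L=7.3219, (cx,cy)=(0.3607,0.9327)
member 1 (0-2): L=5.4610, (cx,cy)=(1.0000,0.0000)
member 2 (1-2): L=7.3883, (cx,cy)=(0.3817,-0.9243)
member 3 (1-3): L=5.4605, (cx,cy)=(0.9997,-0.0238)
member 4 (2-3): L=7.2001, (cx,cy)=(0.3665,0.9304)
solve A·x = −loads:
  F[0-1] = -496.8902 N (compression)
  F[0-2] = -1386.8422 N (compression)
  F[1-2] = +511.0431 N (tension)
  F[1-3] = -374.3900 N (compression)
  F[2-3] = -3251.5863 N (compression)
  Rx@0 = +1566.0700 N
  Ry@0 = +463.4407 N
  Ry@2 = +2552.9493 N

-1386.842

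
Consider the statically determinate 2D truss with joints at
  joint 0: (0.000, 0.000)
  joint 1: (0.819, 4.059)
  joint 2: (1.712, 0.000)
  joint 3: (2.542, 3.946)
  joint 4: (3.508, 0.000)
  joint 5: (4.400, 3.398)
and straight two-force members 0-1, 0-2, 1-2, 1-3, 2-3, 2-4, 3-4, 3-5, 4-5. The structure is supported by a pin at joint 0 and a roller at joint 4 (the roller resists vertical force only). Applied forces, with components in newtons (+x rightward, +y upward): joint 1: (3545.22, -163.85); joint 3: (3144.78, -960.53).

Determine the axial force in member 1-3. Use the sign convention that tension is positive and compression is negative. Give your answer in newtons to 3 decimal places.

N=6 nodes, M=9 members, R=3 reactions → 2N=12, M+R=12
member 0 (0-1): L=4.1408, (cx,cy)=(0.1978,0.9802)
member 1 (0-2): L=1.7120, (cx,cy)=(1.0000,0.0000)
member 2 (1-2): L=4.1561, (cx,cy)=(0.2149,-0.9766)
member 3 (1-3): L=1.7267, (cx,cy)=(0.9979,-0.0654)
member 4 (2-3): L=4.0323, (cx,cy)=(0.2058,0.9786)
member 5 (2-4): L=1.7960, (cx,cy)=(1.0000,0.0000)
member 6 (3-4): L=4.0625, (cx,cy)=(0.2378,-0.9713)
member 7 (3-5): L=1.9371, (cx,cy)=(0.9592,-0.2829)
member 8 (4-5): L=3.5131, (cx,cy)=(0.2539,0.9672)
solve A·x = −loads:
  F[0-1] = +7395.4962 N (tension)
  F[0-2] = +5227.2613 N (tension)
  F[1-2] = -7559.7709 N (compression)
  F[1-3] = -459.1250 N (compression)
  F[2-3] = +7544.7597 N (tension)
  F[2-4] = +2049.9414 N (tension)
  F[3-4] = -8621.0442 N (compression)
  F[3-5] = -0.0000 N (compression)
  F[4-5] = +0.0000 N (tension)
  Rx@0 = -6690.0000 N
  Ry@0 = -7249.3972 N
  Ry@4 = +8373.7772 N

-459.125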